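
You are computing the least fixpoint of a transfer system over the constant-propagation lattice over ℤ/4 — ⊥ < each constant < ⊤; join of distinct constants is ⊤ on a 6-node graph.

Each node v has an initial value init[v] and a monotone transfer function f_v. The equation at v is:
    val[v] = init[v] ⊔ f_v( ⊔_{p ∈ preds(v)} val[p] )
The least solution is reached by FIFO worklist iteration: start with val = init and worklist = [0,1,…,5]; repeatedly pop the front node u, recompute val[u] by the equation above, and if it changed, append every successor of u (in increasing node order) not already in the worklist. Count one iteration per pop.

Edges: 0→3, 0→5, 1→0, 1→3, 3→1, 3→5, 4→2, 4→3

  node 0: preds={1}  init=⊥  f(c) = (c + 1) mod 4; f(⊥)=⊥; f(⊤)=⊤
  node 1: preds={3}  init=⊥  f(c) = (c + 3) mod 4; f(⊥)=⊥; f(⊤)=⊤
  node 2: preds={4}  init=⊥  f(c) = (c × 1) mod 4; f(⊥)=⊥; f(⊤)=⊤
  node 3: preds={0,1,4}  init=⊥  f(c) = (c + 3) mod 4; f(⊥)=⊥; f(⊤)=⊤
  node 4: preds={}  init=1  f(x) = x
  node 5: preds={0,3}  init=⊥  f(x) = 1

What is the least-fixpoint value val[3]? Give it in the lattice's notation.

Worklist (14 pops):
  #1 pop 0: in=⊥ → ⊥ (no change)
  #2 pop 1: in=⊥ → ⊥ (no change)
  #3 pop 2: in=1 → 1 (was ⊥); enqueue []
  #4 pop 3: in=1 → 0 (was ⊥); enqueue [1]
  #5 pop 4: in=⊥ → 1 (no change)
  #6 pop 5: in=0 → 1 (was ⊥); enqueue []
  #7 pop 1: in=0 → 3 (was ⊥); enqueue [0,3]
  #8 pop 0: in=3 → 0 (was ⊥); enqueue [5]
  #9 pop 3: in=⊤ → ⊤ (was 0); enqueue [1]
  #10 pop 5: in=⊤ → 1 (no change)
  #11 pop 1: in=⊤ → ⊤ (was 3); enqueue [0,3]
  #12 pop 0: in=⊤ → ⊤ (was 0); enqueue [5]
  #13 pop 3: in=⊤ → ⊤ (no change)
  #14 pop 5: in=⊤ → 1 (no change)

Fixpoint:
  val[0] = ⊤
  val[1] = ⊤
  val[2] = 1
  val[3] = ⊤
  val[4] = 1
  val[5] = 1

⊤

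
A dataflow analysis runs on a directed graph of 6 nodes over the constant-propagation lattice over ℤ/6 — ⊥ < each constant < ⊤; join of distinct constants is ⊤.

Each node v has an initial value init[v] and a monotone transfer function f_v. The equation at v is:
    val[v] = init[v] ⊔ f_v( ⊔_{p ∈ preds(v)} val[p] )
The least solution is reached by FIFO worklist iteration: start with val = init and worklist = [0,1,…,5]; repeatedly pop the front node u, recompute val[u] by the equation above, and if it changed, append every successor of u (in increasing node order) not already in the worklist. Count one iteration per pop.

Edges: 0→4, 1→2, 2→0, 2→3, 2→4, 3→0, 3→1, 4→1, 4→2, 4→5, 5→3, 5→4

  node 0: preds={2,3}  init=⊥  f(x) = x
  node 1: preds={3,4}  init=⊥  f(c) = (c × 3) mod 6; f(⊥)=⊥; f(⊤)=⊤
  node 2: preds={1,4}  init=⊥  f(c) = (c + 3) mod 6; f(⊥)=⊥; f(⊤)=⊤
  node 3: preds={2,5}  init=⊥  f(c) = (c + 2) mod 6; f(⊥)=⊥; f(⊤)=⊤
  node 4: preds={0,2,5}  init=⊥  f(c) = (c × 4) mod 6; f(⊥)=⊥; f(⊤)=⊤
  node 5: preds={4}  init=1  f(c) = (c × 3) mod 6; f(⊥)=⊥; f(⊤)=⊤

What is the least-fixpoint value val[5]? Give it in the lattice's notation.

Iteration log — 16 steps:
  step 1. node 0  ⊔preds=⊥  new=⊥  stable
  step 2. node 1  ⊔preds=⊥  new=⊥  stable
  step 3. node 2  ⊔preds=⊥  new=⊥  stable
  step 4. node 3  ⊔preds=1  new=3  old=⊥  +wl: 0,1
  step 5. node 4  ⊔preds=1  new=4  old=⊥  +wl: 2
  step 6. node 5  ⊔preds=4  new=⊤  old=1  +wl: 3,4
  step 7. node 0  ⊔preds=3  new=3  old=⊥  +wl: 
  step 8. node 1  ⊔preds=⊤  new=⊤  old=⊥  +wl: 
  step 9. node 2  ⊔preds=⊤  new=⊤  old=⊥  +wl: 0
  step 10. node 3  ⊔preds=⊤  new=⊤  old=3  +wl: 1
  step 11. node 4  ⊔preds=⊤  new=⊤  old=4  +wl: 2,5
  step 12. node 0  ⊔preds=⊤  new=⊤  old=3  +wl: 4
  step 13. node 1  ⊔preds=⊤  new=⊤  stable
  step 14. node 2  ⊔preds=⊤  new=⊤  stable
  step 15. node 5  ⊔preds=⊤  new=⊤  stable
  step 16. node 4  ⊔preds=⊤  new=⊤  stable

Least fixpoint reached:
  node 0: ⊤
  node 1: ⊤
  node 2: ⊤
  node 3: ⊤
  node 4: ⊤
  node 5: ⊤

⊤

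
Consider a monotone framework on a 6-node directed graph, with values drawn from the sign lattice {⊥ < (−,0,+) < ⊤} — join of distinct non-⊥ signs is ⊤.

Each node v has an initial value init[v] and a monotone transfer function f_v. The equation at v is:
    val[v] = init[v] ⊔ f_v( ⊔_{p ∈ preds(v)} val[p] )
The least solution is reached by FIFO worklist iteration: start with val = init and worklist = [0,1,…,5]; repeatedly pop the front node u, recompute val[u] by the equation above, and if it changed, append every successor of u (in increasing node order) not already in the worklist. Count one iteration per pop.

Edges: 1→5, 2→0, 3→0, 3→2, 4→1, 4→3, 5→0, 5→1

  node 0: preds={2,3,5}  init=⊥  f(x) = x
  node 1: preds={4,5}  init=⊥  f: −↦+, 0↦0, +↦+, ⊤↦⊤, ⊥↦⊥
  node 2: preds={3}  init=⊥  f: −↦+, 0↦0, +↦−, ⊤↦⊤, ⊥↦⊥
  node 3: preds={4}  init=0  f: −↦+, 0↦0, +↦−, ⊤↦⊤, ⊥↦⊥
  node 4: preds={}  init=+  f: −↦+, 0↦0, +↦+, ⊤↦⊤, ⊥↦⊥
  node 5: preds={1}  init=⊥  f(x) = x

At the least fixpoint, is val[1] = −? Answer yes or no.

no

Trace (10 dequeues):
  [1] u=0 | in 0 | out 0 | prev ⊥ | push {}
  [2] u=1 | in + | out + | prev ⊥ | push {}
  [3] u=2 | in 0 | out 0 | prev ⊥ | push {0}
  [4] u=3 | in + | out ⊤ | prev 0 | push {2}
  [5] u=4 | in ⊥ | out + | ==
  [6] u=5 | in + | out + | prev ⊥ | push {1}
  [7] u=0 | in ⊤ | out ⊤ | prev 0 | push {}
  [8] u=2 | in ⊤ | out ⊤ | prev 0 | push {0}
  [9] u=1 | in + | out + | ==
  [10] u=0 | in ⊤ | out ⊤ | ==

Converged values:
  [0] ⊤
  [1] +
  [2] ⊤
  [3] ⊤
  [4] +
  [5] +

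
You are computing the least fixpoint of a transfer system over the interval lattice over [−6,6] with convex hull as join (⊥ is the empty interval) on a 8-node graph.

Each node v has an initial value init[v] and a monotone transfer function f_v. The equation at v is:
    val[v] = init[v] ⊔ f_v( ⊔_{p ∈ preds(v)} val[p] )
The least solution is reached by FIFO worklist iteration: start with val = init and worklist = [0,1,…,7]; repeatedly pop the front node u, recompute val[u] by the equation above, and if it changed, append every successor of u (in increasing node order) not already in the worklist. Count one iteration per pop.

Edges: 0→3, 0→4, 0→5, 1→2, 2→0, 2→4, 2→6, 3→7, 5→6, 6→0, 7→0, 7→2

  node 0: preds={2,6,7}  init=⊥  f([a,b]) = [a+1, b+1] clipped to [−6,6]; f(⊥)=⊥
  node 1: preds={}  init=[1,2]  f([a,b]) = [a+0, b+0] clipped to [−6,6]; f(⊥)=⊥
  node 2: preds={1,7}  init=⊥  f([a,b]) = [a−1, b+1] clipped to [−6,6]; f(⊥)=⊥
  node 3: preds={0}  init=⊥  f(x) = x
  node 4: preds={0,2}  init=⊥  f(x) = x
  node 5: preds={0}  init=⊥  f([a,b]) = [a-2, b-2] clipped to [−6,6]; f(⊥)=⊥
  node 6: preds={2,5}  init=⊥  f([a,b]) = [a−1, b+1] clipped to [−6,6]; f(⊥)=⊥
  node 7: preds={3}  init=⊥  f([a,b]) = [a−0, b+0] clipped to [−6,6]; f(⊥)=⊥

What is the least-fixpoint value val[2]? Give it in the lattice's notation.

Trace (43 dequeues):
  [1] u=0 | in ⊥ | out ⊥ | ==
  [2] u=1 | in ⊥ | out [1,2] | ==
  [3] u=2 | in [1,2] | out [0,3] | prev ⊥ | push {0}
  [4] u=3 | in ⊥ | out ⊥ | ==
  [5] u=4 | in [0,3] | out [0,3] | prev ⊥ | push {}
  [6] u=5 | in ⊥ | out ⊥ | ==
  [7] u=6 | in [0,3] | out [-1,4] | prev ⊥ | push {}
  [8] u=7 | in ⊥ | out ⊥ | ==
  [9] u=0 | in [-1,4] | out [0,5] | prev ⊥ | push {3,4,5}
  [10] u=3 | in [0,5] | out [0,5] | prev ⊥ | push {7}
  [11] u=4 | in [0,5] | out [0,5] | prev [0,3] | push {}
  [12] u=5 | in [0,5] | out [-2,3] | prev ⊥ | push {6}
  [13] u=7 | in [0,5] | out [0,5] | prev ⊥ | push {0,2}
  [14] u=6 | in [-2,3] | out [-3,4] | prev [-1,4] | push {}
  [15] u=0 | in [-3,5] | out [-2,6] | prev [0,5] | push {3,4,5}
  [16] u=2 | in [0,5] | out [-1,6] | prev [0,3] | push {0,6}
  [17] u=3 | in [-2,6] | out [-2,6] | prev [0,5] | push {7}
  [18] u=4 | in [-2,6] | out [-2,6] | prev [0,5] | push {}
  [19] u=5 | in [-2,6] | out [-4,4] | prev [-2,3] | push {}
  [20] u=0 | in [-3,6] | out [-2,6] | ==
  [21] u=6 | in [-4,6] | out [-5,6] | prev [-3,4] | push {0}
  [22] u=7 | in [-2,6] | out [-2,6] | prev [0,5] | push {2}
  [23] u=0 | in [-5,6] | out [-4,6] | prev [-2,6] | push {3,4,5}
  [24] u=2 | in [-2,6] | out [-3,6] | prev [-1,6] | push {0,6}
  [25] u=3 | in [-4,6] | out [-4,6] | prev [-2,6] | push {7}
  [26] u=4 | in [-4,6] | out [-4,6] | prev [-2,6] | push {}
  [27] u=5 | in [-4,6] | out [-6,4] | prev [-4,4] | push {}
  [28] u=0 | in [-5,6] | out [-4,6] | ==
  [29] u=6 | in [-6,6] | out [-6,6] | prev [-5,6] | push {0}
  [30] u=7 | in [-4,6] | out [-4,6] | prev [-2,6] | push {2}
  [31] u=0 | in [-6,6] | out [-5,6] | prev [-4,6] | push {3,4,5}
  [32] u=2 | in [-4,6] | out [-5,6] | prev [-3,6] | push {0,6}
  [33] u=3 | in [-5,6] | out [-5,6] | prev [-4,6] | push {7}
  [34] u=4 | in [-5,6] | out [-5,6] | prev [-4,6] | push {}
  [35] u=5 | in [-5,6] | out [-6,4] | ==
  [36] u=0 | in [-6,6] | out [-5,6] | ==
  [37] u=6 | in [-6,6] | out [-6,6] | ==
  [38] u=7 | in [-5,6] | out [-5,6] | prev [-4,6] | push {0,2}
  [39] u=0 | in [-6,6] | out [-5,6] | ==
  [40] u=2 | in [-5,6] | out [-6,6] | prev [-5,6] | push {0,4,6}
  [41] u=0 | in [-6,6] | out [-5,6] | ==
  [42] u=4 | in [-6,6] | out [-6,6] | prev [-5,6] | push {}
  [43] u=6 | in [-6,6] | out [-6,6] | ==

Converged values:
  [0] [-5,6]
  [1] [1,2]
  [2] [-6,6]
  [3] [-5,6]
  [4] [-6,6]
  [5] [-6,4]
  [6] [-6,6]
  [7] [-5,6]

[-6,6]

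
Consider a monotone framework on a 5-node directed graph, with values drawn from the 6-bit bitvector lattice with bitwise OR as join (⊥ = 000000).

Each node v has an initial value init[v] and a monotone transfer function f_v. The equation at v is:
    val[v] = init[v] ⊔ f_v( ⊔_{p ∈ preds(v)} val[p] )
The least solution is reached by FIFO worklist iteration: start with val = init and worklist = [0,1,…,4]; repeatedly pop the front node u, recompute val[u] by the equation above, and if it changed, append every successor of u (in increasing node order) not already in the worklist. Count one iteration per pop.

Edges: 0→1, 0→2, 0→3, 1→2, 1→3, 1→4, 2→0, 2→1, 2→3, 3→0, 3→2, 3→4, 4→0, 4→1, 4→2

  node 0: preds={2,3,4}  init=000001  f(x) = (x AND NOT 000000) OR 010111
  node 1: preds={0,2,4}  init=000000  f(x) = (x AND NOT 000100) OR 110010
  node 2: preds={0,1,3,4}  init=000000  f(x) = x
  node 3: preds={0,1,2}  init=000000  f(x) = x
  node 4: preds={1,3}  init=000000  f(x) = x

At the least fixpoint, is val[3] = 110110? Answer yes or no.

Trace (9 dequeues):
  [1] u=0 | in 000000 | out 010111 | prev 000001 | push {}
  [2] u=1 | in 010111 | out 110011 | prev 000000 | push {}
  [3] u=2 | in 110111 | out 110111 | prev 000000 | push {0,1}
  [4] u=3 | in 110111 | out 110111 | prev 000000 | push {2}
  [5] u=4 | in 110111 | out 110111 | prev 000000 | push {}
  [6] u=0 | in 110111 | out 110111 | prev 010111 | push {3}
  [7] u=1 | in 110111 | out 110011 | ==
  [8] u=2 | in 110111 | out 110111 | ==
  [9] u=3 | in 110111 | out 110111 | ==

Converged values:
  [0] 110111
  [1] 110011
  [2] 110111
  [3] 110111
  [4] 110111

no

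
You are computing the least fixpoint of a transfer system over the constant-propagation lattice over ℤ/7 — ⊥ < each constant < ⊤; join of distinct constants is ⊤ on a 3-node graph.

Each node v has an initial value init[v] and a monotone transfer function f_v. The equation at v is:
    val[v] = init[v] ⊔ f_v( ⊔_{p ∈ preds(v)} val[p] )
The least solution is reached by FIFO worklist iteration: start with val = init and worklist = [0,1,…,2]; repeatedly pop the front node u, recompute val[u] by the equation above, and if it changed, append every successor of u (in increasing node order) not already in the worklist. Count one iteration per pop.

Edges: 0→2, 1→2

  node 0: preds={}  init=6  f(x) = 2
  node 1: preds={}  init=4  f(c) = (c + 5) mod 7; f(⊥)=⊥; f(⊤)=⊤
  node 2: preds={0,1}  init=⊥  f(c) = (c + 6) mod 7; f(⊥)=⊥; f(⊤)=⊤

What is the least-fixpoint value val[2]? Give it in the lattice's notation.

Trace (3 dequeues):
  [1] u=0 | in ⊥ | out ⊤ | prev 6 | push {}
  [2] u=1 | in ⊥ | out 4 | ==
  [3] u=2 | in ⊤ | out ⊤ | prev ⊥ | push {}

Converged values:
  [0] ⊤
  [1] 4
  [2] ⊤

⊤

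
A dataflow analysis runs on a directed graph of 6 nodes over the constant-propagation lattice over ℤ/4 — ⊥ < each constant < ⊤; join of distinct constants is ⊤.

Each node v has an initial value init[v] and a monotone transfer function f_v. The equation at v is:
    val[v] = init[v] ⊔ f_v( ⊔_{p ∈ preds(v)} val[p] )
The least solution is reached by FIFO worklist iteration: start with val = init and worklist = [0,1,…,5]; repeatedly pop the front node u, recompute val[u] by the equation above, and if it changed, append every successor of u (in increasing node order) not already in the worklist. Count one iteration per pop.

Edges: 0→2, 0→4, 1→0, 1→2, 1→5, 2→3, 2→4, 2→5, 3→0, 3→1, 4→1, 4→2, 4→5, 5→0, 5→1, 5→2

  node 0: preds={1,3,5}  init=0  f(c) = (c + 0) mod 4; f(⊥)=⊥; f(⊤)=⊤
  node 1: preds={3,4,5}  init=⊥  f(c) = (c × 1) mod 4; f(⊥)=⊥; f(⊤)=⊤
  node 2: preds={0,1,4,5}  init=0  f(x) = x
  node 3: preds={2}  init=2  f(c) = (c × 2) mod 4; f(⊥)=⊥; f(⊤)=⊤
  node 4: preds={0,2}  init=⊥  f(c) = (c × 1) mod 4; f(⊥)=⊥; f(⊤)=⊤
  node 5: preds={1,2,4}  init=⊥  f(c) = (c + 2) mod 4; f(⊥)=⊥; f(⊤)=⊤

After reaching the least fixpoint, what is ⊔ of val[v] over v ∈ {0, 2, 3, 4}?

⊤

Trace (11 dequeues):
  [1] u=0 | in 2 | out ⊤ | prev 0 | push {}
  [2] u=1 | in 2 | out 2 | prev ⊥ | push {0}
  [3] u=2 | in ⊤ | out ⊤ | prev 0 | push {}
  [4] u=3 | in ⊤ | out ⊤ | prev 2 | push {1}
  [5] u=4 | in ⊤ | out ⊤ | prev ⊥ | push {2}
  [6] u=5 | in ⊤ | out ⊤ | prev ⊥ | push {}
  [7] u=0 | in ⊤ | out ⊤ | ==
  [8] u=1 | in ⊤ | out ⊤ | prev 2 | push {0,5}
  [9] u=2 | in ⊤ | out ⊤ | ==
  [10] u=0 | in ⊤ | out ⊤ | ==
  [11] u=5 | in ⊤ | out ⊤ | ==

Converged values:
  [0] ⊤
  [1] ⊤
  [2] ⊤
  [3] ⊤
  [4] ⊤
  [5] ⊤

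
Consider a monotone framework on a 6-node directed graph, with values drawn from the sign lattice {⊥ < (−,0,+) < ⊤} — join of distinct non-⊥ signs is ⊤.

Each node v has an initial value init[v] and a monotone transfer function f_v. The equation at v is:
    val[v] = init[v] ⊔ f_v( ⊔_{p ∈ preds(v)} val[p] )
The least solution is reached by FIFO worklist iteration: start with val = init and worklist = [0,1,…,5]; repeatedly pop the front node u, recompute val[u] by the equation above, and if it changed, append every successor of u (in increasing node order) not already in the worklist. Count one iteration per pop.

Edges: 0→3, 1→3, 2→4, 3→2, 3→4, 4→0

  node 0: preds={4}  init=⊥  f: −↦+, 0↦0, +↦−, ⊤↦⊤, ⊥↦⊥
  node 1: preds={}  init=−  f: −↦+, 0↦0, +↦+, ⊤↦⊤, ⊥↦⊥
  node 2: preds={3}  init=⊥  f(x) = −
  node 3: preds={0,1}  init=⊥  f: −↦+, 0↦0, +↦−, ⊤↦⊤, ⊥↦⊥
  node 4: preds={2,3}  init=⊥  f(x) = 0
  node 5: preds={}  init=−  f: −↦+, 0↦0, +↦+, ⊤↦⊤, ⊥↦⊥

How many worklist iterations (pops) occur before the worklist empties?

Trace (11 dequeues):
  [1] u=0 | in ⊥ | out ⊥ | ==
  [2] u=1 | in ⊥ | out − | ==
  [3] u=2 | in ⊥ | out − | prev ⊥ | push {}
  [4] u=3 | in − | out + | prev ⊥ | push {2}
  [5] u=4 | in ⊤ | out 0 | prev ⊥ | push {0}
  [6] u=5 | in ⊥ | out − | ==
  [7] u=2 | in + | out − | ==
  [8] u=0 | in 0 | out 0 | prev ⊥ | push {3}
  [9] u=3 | in ⊤ | out ⊤ | prev + | push {2,4}
  [10] u=2 | in ⊤ | out − | ==
  [11] u=4 | in ⊤ | out 0 | ==

Converged values:
  [0] 0
  [1] −
  [2] −
  [3] ⊤
  [4] 0
  [5] −

11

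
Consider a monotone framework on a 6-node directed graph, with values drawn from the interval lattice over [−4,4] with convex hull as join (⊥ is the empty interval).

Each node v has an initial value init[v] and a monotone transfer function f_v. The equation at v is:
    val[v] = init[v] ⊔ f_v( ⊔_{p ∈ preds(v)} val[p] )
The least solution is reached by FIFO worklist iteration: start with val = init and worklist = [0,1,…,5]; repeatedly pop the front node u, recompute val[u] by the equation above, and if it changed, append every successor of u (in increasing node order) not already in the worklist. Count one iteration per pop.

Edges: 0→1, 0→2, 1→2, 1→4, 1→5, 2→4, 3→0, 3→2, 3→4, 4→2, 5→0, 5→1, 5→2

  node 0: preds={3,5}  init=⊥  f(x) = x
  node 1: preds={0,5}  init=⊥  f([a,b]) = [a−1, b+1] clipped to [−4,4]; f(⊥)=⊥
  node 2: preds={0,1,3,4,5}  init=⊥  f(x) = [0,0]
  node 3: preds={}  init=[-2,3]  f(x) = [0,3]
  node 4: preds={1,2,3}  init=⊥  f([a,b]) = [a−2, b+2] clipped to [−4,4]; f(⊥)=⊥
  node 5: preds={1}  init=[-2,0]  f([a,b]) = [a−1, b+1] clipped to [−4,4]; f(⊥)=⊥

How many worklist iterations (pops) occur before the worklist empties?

12

Iteration log — 12 steps:
  step 1. node 0  ⊔preds=[-2,3]  new=[-2,3]  old=⊥  +wl: 
  step 2. node 1  ⊔preds=[-2,3]  new=[-3,4]  old=⊥  +wl: 
  step 3. node 2  ⊔preds=[-3,4]  new=[0,0]  old=⊥  +wl: 
  step 4. node 3  ⊔preds=⊥  new=[-2,3]  stable
  step 5. node 4  ⊔preds=[-3,4]  new=[-4,4]  old=⊥  +wl: 2
  step 6. node 5  ⊔preds=[-3,4]  new=[-4,4]  old=[-2,0]  +wl: 0,1
  step 7. node 2  ⊔preds=[-4,4]  new=[0,0]  stable
  step 8. node 0  ⊔preds=[-4,4]  new=[-4,4]  old=[-2,3]  +wl: 2
  step 9. node 1  ⊔preds=[-4,4]  new=[-4,4]  old=[-3,4]  +wl: 4,5
  step 10. node 2  ⊔preds=[-4,4]  new=[0,0]  stable
  step 11. node 4  ⊔preds=[-4,4]  new=[-4,4]  stable
  step 12. node 5  ⊔preds=[-4,4]  new=[-4,4]  stable

Least fixpoint reached:
  node 0: [-4,4]
  node 1: [-4,4]
  node 2: [0,0]
  node 3: [-2,3]
  node 4: [-4,4]
  node 5: [-4,4]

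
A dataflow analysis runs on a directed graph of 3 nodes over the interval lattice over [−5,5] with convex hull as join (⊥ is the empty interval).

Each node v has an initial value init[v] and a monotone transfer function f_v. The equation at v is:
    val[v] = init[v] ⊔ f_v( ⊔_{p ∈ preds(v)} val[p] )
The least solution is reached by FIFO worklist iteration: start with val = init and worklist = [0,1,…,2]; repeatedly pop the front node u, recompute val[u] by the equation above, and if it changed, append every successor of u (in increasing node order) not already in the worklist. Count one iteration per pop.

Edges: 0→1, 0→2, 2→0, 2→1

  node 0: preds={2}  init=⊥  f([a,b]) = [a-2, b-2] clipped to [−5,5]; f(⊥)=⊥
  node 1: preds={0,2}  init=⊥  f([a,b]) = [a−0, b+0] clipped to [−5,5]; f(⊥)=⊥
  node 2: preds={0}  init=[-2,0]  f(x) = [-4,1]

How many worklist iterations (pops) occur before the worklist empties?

6

Worklist (6 pops):
  #1 pop 0: in=[-2,0] → [-4,-2] (was ⊥); enqueue []
  #2 pop 1: in=[-4,0] → [-4,0] (was ⊥); enqueue []
  #3 pop 2: in=[-4,-2] → [-4,1] (was [-2,0]); enqueue [0,1]
  #4 pop 0: in=[-4,1] → [-5,-1] (was [-4,-2]); enqueue [2]
  #5 pop 1: in=[-5,1] → [-5,1] (was [-4,0]); enqueue []
  #6 pop 2: in=[-5,-1] → [-4,1] (no change)

Fixpoint:
  val[0] = [-5,-1]
  val[1] = [-5,1]
  val[2] = [-4,1]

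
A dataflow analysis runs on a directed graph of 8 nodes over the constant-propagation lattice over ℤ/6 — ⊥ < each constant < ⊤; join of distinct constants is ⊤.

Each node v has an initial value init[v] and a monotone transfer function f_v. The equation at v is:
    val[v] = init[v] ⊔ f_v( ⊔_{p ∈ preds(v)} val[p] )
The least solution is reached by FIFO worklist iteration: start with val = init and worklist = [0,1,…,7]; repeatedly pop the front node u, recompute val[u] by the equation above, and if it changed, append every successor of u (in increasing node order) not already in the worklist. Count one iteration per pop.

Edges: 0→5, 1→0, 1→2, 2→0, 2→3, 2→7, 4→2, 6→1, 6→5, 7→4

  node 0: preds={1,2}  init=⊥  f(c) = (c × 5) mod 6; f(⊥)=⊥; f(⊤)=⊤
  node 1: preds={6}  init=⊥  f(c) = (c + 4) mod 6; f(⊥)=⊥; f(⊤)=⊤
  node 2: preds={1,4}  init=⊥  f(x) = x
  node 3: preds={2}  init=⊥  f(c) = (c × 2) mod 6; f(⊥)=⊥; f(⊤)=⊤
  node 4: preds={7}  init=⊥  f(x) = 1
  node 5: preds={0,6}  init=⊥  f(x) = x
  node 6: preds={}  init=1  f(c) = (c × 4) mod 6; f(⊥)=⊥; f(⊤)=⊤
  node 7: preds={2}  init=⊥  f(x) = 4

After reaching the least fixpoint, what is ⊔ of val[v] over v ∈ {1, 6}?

⊤

Worklist (16 pops):
  #1 pop 0: in=⊥ → ⊥ (no change)
  #2 pop 1: in=1 → 5 (was ⊥); enqueue [0]
  #3 pop 2: in=5 → 5 (was ⊥); enqueue []
  #4 pop 3: in=5 → 4 (was ⊥); enqueue []
  #5 pop 4: in=⊥ → 1 (was ⊥); enqueue [2]
  #6 pop 5: in=1 → 1 (was ⊥); enqueue []
  #7 pop 6: in=⊥ → 1 (no change)
  #8 pop 7: in=5 → 4 (was ⊥); enqueue [4]
  #9 pop 0: in=5 → 1 (was ⊥); enqueue [5]
  #10 pop 2: in=⊤ → ⊤ (was 5); enqueue [0,3,7]
  #11 pop 4: in=4 → 1 (no change)
  #12 pop 5: in=1 → 1 (no change)
  #13 pop 0: in=⊤ → ⊤ (was 1); enqueue [5]
  #14 pop 3: in=⊤ → ⊤ (was 4); enqueue []
  #15 pop 7: in=⊤ → 4 (no change)
  #16 pop 5: in=⊤ → ⊤ (was 1); enqueue []

Fixpoint:
  val[0] = ⊤
  val[1] = 5
  val[2] = ⊤
  val[3] = ⊤
  val[4] = 1
  val[5] = ⊤
  val[6] = 1
  val[7] = 4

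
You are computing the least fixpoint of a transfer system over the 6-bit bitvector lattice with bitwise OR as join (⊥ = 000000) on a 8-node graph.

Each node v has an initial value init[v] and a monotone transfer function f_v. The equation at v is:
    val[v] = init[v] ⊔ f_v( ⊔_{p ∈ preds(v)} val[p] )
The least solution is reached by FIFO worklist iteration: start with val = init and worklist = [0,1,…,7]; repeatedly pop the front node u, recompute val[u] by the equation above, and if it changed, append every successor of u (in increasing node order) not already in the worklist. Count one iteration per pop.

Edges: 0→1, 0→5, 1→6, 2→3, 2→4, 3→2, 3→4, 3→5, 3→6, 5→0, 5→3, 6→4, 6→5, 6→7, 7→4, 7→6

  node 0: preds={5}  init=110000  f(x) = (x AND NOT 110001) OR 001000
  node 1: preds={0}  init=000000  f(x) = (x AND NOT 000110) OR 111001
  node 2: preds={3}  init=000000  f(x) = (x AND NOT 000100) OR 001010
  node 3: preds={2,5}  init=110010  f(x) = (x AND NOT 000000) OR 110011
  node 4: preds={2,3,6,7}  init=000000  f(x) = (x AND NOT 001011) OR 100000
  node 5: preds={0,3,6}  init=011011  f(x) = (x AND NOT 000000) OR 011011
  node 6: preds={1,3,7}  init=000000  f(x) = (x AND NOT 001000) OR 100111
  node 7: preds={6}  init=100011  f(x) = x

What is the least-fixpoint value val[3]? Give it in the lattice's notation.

Worklist (21 pops):
  #1 pop 0: in=011011 → 111010 (was 110000); enqueue []
  #2 pop 1: in=111010 → 111001 (was 000000); enqueue []
  #3 pop 2: in=110010 → 111010 (was 000000); enqueue []
  #4 pop 3: in=111011 → 111011 (was 110010); enqueue [2]
  #5 pop 4: in=111011 → 110000 (was 000000); enqueue []
  #6 pop 5: in=111011 → 111011 (was 011011); enqueue [0,3]
  #7 pop 6: in=111011 → 110111 (was 000000); enqueue [4,5]
  #8 pop 7: in=110111 → 110111 (was 100011); enqueue [6]
  #9 pop 2: in=111011 → 111011 (was 111010); enqueue []
  #10 pop 0: in=111011 → 111010 (no change)
  #11 pop 3: in=111011 → 111011 (no change)
  #12 pop 4: in=111111 → 110100 (was 110000); enqueue []
  #13 pop 5: in=111111 → 111111 (was 111011); enqueue [0,3]
  #14 pop 6: in=111111 → 110111 (no change)
  #15 pop 0: in=111111 → 111110 (was 111010); enqueue [1,5]
  #16 pop 3: in=111111 → 111111 (was 111011); enqueue [2,4,6]
  #17 pop 1: in=111110 → 111001 (no change)
  #18 pop 5: in=111111 → 111111 (no change)
  #19 pop 2: in=111111 → 111011 (no change)
  #20 pop 4: in=111111 → 110100 (no change)
  #21 pop 6: in=111111 → 110111 (no change)

Fixpoint:
  val[0] = 111110
  val[1] = 111001
  val[2] = 111011
  val[3] = 111111
  val[4] = 110100
  val[5] = 111111
  val[6] = 110111
  val[7] = 110111

111111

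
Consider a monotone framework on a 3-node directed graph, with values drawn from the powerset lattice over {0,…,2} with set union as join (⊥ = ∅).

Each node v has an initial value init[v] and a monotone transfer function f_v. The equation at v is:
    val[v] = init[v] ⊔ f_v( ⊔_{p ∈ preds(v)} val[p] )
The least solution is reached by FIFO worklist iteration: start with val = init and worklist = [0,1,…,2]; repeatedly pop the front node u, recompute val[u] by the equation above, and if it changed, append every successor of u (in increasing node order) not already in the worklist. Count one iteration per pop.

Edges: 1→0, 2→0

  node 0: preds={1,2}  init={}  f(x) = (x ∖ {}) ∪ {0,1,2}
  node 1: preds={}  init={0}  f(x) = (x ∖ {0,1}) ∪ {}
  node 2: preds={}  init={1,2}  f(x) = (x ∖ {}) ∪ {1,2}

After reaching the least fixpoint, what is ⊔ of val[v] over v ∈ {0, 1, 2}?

Trace (3 dequeues):
  [1] u=0 | in {0,1,2} | out {0,1,2} | prev {} | push {}
  [2] u=1 | in {} | out {0} | ==
  [3] u=2 | in {} | out {1,2} | ==

Converged values:
  [0] {0,1,2}
  [1] {0}
  [2] {1,2}

{0,1,2}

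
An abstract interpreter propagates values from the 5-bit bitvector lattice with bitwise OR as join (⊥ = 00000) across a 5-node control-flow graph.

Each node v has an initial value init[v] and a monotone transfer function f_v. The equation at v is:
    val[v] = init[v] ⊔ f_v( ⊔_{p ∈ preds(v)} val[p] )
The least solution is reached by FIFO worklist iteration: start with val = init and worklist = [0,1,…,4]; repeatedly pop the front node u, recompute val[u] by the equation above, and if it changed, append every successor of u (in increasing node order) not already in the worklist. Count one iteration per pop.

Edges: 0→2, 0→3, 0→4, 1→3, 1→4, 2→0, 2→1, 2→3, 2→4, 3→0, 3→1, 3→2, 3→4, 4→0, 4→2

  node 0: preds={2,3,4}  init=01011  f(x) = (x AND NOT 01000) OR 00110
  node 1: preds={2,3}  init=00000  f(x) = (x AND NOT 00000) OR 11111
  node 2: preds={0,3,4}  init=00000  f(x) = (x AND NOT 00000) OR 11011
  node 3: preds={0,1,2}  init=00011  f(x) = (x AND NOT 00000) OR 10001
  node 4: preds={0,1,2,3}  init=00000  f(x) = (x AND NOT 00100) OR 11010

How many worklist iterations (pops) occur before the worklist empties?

10

Iteration log — 10 steps:
  step 1. node 0  ⊔preds=00011  new=01111  old=01011  +wl: 
  step 2. node 1  ⊔preds=00011  new=11111  old=00000  +wl: 
  step 3. node 2  ⊔preds=01111  new=11111  old=00000  +wl: 0,1
  step 4. node 3  ⊔preds=11111  new=11111  old=00011  +wl: 2
  step 5. node 4  ⊔preds=11111  new=11011  old=00000  +wl: 
  step 6. node 0  ⊔preds=11111  new=11111  old=01111  +wl: 3,4
  step 7. node 1  ⊔preds=11111  new=11111  stable
  step 8. node 2  ⊔preds=11111  new=11111  stable
  step 9. node 3  ⊔preds=11111  new=11111  stable
  step 10. node 4  ⊔preds=11111  new=11011  stable

Least fixpoint reached:
  node 0: 11111
  node 1: 11111
  node 2: 11111
  node 3: 11111
  node 4: 11011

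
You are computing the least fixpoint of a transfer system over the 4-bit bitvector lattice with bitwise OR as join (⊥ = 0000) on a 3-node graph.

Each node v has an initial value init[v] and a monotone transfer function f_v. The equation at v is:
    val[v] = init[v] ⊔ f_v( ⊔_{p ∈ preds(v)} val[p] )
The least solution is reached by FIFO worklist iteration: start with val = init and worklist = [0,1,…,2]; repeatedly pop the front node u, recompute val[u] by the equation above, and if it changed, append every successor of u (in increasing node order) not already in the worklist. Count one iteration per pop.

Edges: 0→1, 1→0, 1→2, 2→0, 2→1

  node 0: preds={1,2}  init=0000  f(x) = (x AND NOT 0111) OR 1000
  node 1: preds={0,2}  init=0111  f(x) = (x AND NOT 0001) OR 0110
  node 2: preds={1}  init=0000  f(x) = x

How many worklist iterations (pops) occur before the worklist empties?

5

Worklist (5 pops):
  #1 pop 0: in=0111 → 1000 (was 0000); enqueue []
  #2 pop 1: in=1000 → 1111 (was 0111); enqueue [0]
  #3 pop 2: in=1111 → 1111 (was 0000); enqueue [1]
  #4 pop 0: in=1111 → 1000 (no change)
  #5 pop 1: in=1111 → 1111 (no change)

Fixpoint:
  val[0] = 1000
  val[1] = 1111
  val[2] = 1111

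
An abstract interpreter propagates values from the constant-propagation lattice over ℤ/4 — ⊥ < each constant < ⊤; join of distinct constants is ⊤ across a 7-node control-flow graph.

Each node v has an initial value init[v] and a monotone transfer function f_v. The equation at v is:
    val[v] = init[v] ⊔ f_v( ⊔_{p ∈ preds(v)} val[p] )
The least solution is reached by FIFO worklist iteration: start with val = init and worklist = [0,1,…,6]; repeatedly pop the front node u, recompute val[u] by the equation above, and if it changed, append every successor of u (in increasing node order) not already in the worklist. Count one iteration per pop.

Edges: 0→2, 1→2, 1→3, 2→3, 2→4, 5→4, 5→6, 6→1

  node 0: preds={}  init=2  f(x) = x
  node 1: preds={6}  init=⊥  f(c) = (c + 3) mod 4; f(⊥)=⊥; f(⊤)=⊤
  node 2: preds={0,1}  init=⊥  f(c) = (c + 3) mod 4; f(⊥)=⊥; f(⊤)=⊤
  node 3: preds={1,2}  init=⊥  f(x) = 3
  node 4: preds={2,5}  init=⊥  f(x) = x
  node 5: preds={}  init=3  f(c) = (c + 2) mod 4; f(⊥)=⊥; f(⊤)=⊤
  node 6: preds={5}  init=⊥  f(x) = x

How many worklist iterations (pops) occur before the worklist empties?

10

Worklist (10 pops):
  #1 pop 0: in=⊥ → 2 (no change)
  #2 pop 1: in=⊥ → ⊥ (no change)
  #3 pop 2: in=2 → 1 (was ⊥); enqueue []
  #4 pop 3: in=1 → 3 (was ⊥); enqueue []
  #5 pop 4: in=⊤ → ⊤ (was ⊥); enqueue []
  #6 pop 5: in=⊥ → 3 (no change)
  #7 pop 6: in=3 → 3 (was ⊥); enqueue [1]
  #8 pop 1: in=3 → 2 (was ⊥); enqueue [2,3]
  #9 pop 2: in=2 → 1 (no change)
  #10 pop 3: in=⊤ → 3 (no change)

Fixpoint:
  val[0] = 2
  val[1] = 2
  val[2] = 1
  val[3] = 3
  val[4] = ⊤
  val[5] = 3
  val[6] = 3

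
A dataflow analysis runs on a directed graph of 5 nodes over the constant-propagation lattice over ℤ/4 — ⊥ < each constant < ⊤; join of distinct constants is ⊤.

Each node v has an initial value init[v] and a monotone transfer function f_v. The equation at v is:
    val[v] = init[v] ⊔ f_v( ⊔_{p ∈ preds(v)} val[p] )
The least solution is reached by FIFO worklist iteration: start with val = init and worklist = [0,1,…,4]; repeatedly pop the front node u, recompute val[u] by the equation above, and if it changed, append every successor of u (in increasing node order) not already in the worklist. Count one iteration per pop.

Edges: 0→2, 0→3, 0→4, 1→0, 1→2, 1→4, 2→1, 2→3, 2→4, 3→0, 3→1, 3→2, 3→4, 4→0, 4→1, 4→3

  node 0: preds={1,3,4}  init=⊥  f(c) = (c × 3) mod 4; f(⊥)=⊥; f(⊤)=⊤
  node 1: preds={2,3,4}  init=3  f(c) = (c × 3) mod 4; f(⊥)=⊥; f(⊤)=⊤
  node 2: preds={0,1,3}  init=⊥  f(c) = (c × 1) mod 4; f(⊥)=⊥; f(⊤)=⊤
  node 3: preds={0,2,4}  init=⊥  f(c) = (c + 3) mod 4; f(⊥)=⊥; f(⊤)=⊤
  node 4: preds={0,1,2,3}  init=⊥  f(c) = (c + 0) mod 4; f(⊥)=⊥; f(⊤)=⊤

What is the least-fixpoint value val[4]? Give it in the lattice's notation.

⊤

Trace (10 dequeues):
  [1] u=0 | in 3 | out 1 | prev ⊥ | push {}
  [2] u=1 | in ⊥ | out 3 | ==
  [3] u=2 | in ⊤ | out ⊤ | prev ⊥ | push {1}
  [4] u=3 | in ⊤ | out ⊤ | prev ⊥ | push {0,2}
  [5] u=4 | in ⊤ | out ⊤ | prev ⊥ | push {3}
  [6] u=1 | in ⊤ | out ⊤ | prev 3 | push {4}
  [7] u=0 | in ⊤ | out ⊤ | prev 1 | push {}
  [8] u=2 | in ⊤ | out ⊤ | ==
  [9] u=3 | in ⊤ | out ⊤ | ==
  [10] u=4 | in ⊤ | out ⊤ | ==

Converged values:
  [0] ⊤
  [1] ⊤
  [2] ⊤
  [3] ⊤
  [4] ⊤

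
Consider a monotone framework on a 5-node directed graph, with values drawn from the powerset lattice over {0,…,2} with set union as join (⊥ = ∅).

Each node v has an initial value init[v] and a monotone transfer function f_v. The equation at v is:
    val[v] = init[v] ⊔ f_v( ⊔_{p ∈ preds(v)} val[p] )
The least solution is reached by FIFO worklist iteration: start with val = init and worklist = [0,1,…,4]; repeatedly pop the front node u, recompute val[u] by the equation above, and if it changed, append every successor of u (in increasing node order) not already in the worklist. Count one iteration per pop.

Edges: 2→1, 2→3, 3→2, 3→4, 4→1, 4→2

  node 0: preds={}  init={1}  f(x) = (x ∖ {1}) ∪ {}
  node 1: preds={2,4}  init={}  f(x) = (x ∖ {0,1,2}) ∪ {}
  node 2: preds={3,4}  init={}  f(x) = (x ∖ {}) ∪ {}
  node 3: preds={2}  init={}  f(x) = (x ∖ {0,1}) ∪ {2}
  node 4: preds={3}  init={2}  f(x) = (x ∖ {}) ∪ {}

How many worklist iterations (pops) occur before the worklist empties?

7

Iteration log — 7 steps:
  step 1. node 0  ⊔preds={}  new={1}  stable
  step 2. node 1  ⊔preds={2}  new={}  stable
  step 3. node 2  ⊔preds={2}  new={2}  old={}  +wl: 1
  step 4. node 3  ⊔preds={2}  new={2}  old={}  +wl: 2
  step 5. node 4  ⊔preds={2}  new={2}  stable
  step 6. node 1  ⊔preds={2}  new={}  stable
  step 7. node 2  ⊔preds={2}  new={2}  stable

Least fixpoint reached:
  node 0: {1}
  node 1: {}
  node 2: {2}
  node 3: {2}
  node 4: {2}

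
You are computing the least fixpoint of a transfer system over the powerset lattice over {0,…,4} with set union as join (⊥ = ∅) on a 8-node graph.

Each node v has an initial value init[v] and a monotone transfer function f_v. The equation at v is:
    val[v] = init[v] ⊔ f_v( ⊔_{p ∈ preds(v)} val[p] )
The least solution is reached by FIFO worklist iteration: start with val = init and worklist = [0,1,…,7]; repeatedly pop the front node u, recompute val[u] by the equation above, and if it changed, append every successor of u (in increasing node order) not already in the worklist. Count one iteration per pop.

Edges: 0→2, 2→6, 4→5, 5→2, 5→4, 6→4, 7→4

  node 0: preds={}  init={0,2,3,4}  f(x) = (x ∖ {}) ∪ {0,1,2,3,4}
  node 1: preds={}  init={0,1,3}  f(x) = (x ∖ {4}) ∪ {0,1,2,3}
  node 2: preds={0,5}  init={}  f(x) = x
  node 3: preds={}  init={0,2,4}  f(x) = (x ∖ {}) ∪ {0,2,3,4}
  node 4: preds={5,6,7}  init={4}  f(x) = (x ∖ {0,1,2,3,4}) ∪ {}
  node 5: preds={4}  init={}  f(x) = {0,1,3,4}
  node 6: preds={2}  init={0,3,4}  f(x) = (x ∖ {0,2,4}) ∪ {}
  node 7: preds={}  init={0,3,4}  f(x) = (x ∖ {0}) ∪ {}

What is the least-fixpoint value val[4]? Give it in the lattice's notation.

Trace (10 dequeues):
  [1] u=0 | in {} | out {0,1,2,3,4} | prev {0,2,3,4} | push {}
  [2] u=1 | in {} | out {0,1,2,3} | prev {0,1,3} | push {}
  [3] u=2 | in {0,1,2,3,4} | out {0,1,2,3,4} | prev {} | push {}
  [4] u=3 | in {} | out {0,2,3,4} | prev {0,2,4} | push {}
  [5] u=4 | in {0,3,4} | out {4} | ==
  [6] u=5 | in {4} | out {0,1,3,4} | prev {} | push {2,4}
  [7] u=6 | in {0,1,2,3,4} | out {0,1,3,4} | prev {0,3,4} | push {}
  [8] u=7 | in {} | out {0,3,4} | ==
  [9] u=2 | in {0,1,2,3,4} | out {0,1,2,3,4} | ==
  [10] u=4 | in {0,1,3,4} | out {4} | ==

Converged values:
  [0] {0,1,2,3,4}
  [1] {0,1,2,3}
  [2] {0,1,2,3,4}
  [3] {0,2,3,4}
  [4] {4}
  [5] {0,1,3,4}
  [6] {0,1,3,4}
  [7] {0,3,4}

{4}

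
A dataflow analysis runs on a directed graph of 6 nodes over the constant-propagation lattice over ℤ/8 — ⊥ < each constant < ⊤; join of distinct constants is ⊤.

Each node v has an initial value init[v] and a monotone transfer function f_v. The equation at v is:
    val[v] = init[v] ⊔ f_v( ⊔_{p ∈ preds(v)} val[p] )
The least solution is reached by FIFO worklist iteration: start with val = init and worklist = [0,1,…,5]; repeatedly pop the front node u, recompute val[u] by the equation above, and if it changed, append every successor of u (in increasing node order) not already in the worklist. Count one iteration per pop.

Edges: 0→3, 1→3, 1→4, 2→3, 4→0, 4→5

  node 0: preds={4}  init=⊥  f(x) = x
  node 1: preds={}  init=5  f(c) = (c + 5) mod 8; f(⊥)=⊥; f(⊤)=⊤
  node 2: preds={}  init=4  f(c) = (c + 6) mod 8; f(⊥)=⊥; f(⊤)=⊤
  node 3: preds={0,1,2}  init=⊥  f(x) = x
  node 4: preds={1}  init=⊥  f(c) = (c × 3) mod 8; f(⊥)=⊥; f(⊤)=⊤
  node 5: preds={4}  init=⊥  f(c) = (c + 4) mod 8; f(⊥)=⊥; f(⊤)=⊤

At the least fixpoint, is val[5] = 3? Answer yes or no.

Worklist (8 pops):
  #1 pop 0: in=⊥ → ⊥ (no change)
  #2 pop 1: in=⊥ → 5 (no change)
  #3 pop 2: in=⊥ → 4 (no change)
  #4 pop 3: in=⊤ → ⊤ (was ⊥); enqueue []
  #5 pop 4: in=5 → 7 (was ⊥); enqueue [0]
  #6 pop 5: in=7 → 3 (was ⊥); enqueue []
  #7 pop 0: in=7 → 7 (was ⊥); enqueue [3]
  #8 pop 3: in=⊤ → ⊤ (no change)

Fixpoint:
  val[0] = 7
  val[1] = 5
  val[2] = 4
  val[3] = ⊤
  val[4] = 7
  val[5] = 3

yes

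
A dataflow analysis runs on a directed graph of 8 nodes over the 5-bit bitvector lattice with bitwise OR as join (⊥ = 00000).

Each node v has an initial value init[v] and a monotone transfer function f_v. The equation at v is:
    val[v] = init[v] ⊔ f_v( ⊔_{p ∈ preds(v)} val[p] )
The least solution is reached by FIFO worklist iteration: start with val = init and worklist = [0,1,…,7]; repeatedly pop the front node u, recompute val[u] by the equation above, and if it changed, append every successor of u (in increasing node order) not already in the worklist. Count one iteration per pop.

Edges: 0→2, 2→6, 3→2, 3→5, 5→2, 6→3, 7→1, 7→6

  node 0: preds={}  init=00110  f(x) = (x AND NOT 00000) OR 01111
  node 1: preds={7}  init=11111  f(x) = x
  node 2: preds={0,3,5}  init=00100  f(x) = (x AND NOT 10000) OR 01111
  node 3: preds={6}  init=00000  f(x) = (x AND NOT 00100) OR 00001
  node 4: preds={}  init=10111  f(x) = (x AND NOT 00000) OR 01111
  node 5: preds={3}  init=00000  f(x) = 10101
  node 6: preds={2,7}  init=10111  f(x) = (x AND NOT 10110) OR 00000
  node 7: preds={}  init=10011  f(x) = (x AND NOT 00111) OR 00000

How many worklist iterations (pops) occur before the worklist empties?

Trace (12 dequeues):
  [1] u=0 | in 00000 | out 01111 | prev 00110 | push {}
  [2] u=1 | in 10011 | out 11111 | ==
  [3] u=2 | in 01111 | out 01111 | prev 00100 | push {}
  [4] u=3 | in 10111 | out 10011 | prev 00000 | push {2}
  [5] u=4 | in 00000 | out 11111 | prev 10111 | push {}
  [6] u=5 | in 10011 | out 10101 | prev 00000 | push {}
  [7] u=6 | in 11111 | out 11111 | prev 10111 | push {3}
  [8] u=7 | in 00000 | out 10011 | ==
  [9] u=2 | in 11111 | out 01111 | ==
  [10] u=3 | in 11111 | out 11011 | prev 10011 | push {2,5}
  [11] u=2 | in 11111 | out 01111 | ==
  [12] u=5 | in 11011 | out 10101 | ==

Converged values:
  [0] 01111
  [1] 11111
  [2] 01111
  [3] 11011
  [4] 11111
  [5] 10101
  [6] 11111
  [7] 10011

12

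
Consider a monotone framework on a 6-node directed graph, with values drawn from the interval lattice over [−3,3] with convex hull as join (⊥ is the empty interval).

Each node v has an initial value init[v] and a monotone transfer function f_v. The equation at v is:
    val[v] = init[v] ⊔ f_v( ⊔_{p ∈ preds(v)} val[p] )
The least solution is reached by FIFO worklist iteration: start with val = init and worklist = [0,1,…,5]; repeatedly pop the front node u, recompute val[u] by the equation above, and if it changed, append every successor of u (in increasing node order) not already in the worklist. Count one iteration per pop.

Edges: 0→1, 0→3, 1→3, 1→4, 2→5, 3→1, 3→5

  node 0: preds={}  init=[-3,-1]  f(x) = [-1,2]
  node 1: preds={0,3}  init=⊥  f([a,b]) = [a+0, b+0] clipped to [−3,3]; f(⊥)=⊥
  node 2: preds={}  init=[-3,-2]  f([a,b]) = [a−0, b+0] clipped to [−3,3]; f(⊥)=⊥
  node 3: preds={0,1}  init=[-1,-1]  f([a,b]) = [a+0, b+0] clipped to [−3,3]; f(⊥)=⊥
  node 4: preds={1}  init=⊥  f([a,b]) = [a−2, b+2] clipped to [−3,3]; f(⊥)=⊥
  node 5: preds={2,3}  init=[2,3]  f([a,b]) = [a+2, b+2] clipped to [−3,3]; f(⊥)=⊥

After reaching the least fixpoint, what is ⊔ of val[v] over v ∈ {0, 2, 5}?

Iteration log — 7 steps:
  step 1. node 0  ⊔preds=⊥  new=[-3,2]  old=[-3,-1]  +wl: 
  step 2. node 1  ⊔preds=[-3,2]  new=[-3,2]  old=⊥  +wl: 
  step 3. node 2  ⊔preds=⊥  new=[-3,-2]  stable
  step 4. node 3  ⊔preds=[-3,2]  new=[-3,2]  old=[-1,-1]  +wl: 1
  step 5. node 4  ⊔preds=[-3,2]  new=[-3,3]  old=⊥  +wl: 
  step 6. node 5  ⊔preds=[-3,2]  new=[-1,3]  old=[2,3]  +wl: 
  step 7. node 1  ⊔preds=[-3,2]  new=[-3,2]  stable

Least fixpoint reached:
  node 0: [-3,2]
  node 1: [-3,2]
  node 2: [-3,-2]
  node 3: [-3,2]
  node 4: [-3,3]
  node 5: [-1,3]

[-3,3]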